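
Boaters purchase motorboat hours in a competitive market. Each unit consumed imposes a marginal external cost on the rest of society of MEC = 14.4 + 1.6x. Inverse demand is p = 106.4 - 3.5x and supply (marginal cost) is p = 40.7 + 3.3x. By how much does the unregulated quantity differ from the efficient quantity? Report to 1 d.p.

Market equilibrium (private): 40.7 + 3.3x = 106.4 - 3.5x → x_m = 9.6618.
Social marginal benefit = demand − MEC = 92.0 - 5.1x.
Set SMB = MC: 92.0 - 5.1x = 40.7 + 3.3x → x* = 6.1071.
Gap = |9.6618 − 6.1071| = 3.5547.

3.6 units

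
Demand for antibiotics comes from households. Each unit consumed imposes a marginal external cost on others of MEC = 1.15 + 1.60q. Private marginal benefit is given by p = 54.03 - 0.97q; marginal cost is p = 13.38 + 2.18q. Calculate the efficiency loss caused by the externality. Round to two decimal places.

DWL = 50.01

Market equilibrium (private): 13.38 + 2.18q = 54.03 - 0.97q → q_m = 12.9048.
Social marginal benefit = demand − MEC = 52.88 - 2.57q.
Set SMB = MC: 52.88 - 2.57q = 13.38 + 2.18q → q* = 8.3158.
The welfare-loss triangle has base |q_m − q*| and height MEC(q_m) (the vertical gap between SMB and MC is zero at q* and MEC at q_m).
DWL = ½ × 4.5890 × 21.7976 = 50.0146.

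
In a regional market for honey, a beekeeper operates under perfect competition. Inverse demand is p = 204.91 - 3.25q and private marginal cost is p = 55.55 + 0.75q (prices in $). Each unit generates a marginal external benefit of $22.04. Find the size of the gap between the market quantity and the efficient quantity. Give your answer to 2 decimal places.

Market equilibrium (private): 55.55 + 0.75q = 204.91 - 3.25q → q_m = 37.3400.
Social marginal cost = private MC − MEB = 33.51 + 0.75q.
Set SMC = demand: 33.51 + 0.75q = 204.91 - 3.25q → q* = 42.8500.
Gap = |37.3400 − 42.8500| = 5.5100.

5.51 units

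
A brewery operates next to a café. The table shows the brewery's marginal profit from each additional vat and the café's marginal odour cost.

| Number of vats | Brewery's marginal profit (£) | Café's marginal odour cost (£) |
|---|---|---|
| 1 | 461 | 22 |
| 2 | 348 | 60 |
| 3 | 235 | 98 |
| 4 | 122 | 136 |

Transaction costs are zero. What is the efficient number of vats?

3

Bargaining reaches the level where marginal profit last exceeds marginal odour cost.
That holds through level 3 (235 ≥ 98) but not at 4 (122 < 136).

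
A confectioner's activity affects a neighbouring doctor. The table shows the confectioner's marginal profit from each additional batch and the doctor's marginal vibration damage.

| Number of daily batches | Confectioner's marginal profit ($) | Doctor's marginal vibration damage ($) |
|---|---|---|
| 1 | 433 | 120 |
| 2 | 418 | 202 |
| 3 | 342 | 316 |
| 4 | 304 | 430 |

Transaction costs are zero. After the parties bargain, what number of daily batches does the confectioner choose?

3

Bargaining reaches the level where marginal profit last exceeds marginal vibration damage.
That holds through level 3 (342 ≥ 316) but not at 4 (304 < 430).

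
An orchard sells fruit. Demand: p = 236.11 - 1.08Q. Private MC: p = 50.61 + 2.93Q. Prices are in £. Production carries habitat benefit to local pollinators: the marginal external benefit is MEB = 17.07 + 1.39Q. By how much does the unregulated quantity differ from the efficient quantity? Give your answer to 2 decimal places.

31.06 units

Market equilibrium (private): 50.61 + 2.93Q = 236.11 - 1.08Q → Q_m = 46.2594.
Social marginal cost = private MC − MEB = 33.54 + 1.54Q.
Set SMC = demand: 33.54 + 1.54Q = 236.11 - 1.08Q → Q* = 77.3168.
Gap = |46.2594 − 77.3168| = 31.0574.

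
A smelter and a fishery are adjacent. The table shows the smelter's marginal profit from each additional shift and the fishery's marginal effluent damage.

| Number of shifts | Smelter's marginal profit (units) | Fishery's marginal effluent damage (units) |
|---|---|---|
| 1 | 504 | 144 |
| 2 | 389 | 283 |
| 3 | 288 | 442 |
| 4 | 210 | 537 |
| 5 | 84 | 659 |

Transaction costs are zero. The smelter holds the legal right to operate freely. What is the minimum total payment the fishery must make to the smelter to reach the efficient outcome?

582

Left alone the smelter would choose level 5 (marginal profit stays positive).
Efficient level: k* = 2 (marginal profit ≥ marginal effluent damage through 2).
The fishery must at least cover the smelter's forgone profit from cutting 5→2: 288 + 210 + 84 = 582.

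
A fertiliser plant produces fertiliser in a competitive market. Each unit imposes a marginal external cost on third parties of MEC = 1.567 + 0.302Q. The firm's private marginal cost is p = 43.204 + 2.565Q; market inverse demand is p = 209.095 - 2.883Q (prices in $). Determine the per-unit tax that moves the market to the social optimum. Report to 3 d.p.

Social marginal cost = private MC + MEC = 44.771 + 2.867Q.
Set SMC = demand: 44.771 + 2.867Q = 209.095 - 2.883Q → Q* = 28.5781.
The Pigouvian tax equals MEC at Q*: 1.567 + 0.302×28.5781 = 10.1976.

tax = $10.198 per unit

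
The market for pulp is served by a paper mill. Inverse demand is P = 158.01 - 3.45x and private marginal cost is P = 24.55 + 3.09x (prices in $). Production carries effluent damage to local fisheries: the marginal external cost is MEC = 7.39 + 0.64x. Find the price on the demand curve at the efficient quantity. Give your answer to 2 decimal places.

Social marginal cost = private MC + MEC = 31.94 + 3.73x.
Set SMC = demand: 31.94 + 3.73x = 158.01 - 3.45x → x* = 17.5585.
Consumer price on the demand curve at x*: 158.01 − 3.45×17.5585 = 97.4332.

P = $97.43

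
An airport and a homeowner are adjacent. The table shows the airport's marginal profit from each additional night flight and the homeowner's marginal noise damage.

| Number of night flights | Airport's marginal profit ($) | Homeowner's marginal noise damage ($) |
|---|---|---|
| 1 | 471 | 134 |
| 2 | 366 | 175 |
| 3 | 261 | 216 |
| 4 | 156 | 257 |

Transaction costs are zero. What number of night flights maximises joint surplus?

3

Bargaining reaches the level where marginal profit last exceeds marginal noise damage.
That holds through level 3 (261 ≥ 216) but not at 4 (156 < 257).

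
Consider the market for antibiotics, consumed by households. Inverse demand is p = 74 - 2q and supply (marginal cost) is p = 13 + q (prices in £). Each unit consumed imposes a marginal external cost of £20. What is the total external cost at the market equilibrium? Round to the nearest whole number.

£407

Market equilibrium (private): 13 + q = 74 - 2q → q_m = 20.3333.
Total external cost = MEC × q_m = 20 × 20.3333 = 406.6660.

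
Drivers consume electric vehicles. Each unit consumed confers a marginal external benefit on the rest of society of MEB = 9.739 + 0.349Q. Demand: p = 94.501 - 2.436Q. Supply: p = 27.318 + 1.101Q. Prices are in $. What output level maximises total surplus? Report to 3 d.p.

Q* = 24.129

Social marginal benefit = demand + MEB = 104.240 - 2.087Q.
Set SMB = MC: 104.240 - 2.087Q = 27.318 + 1.101Q → Q* = 24.1286.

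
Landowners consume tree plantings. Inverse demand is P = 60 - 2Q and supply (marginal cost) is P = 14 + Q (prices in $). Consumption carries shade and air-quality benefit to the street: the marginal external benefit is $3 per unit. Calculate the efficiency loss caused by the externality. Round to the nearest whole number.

DWL = $2

Market equilibrium (private): 14 + Q = 60 - 2Q → Q_m = 15.3333.
Social marginal benefit = demand + MEB = 63 - 2Q.
Set SMB = MC: 63 - 2Q = 14 + Q → Q* = 16.3333.
Between Q* and Q_m the wedge SMB − MC runs linearly from 0 to MEB(Q_m), so the loss is a triangle.
DWL = ½ × 1.0000 × 3.0000 = 1.5000.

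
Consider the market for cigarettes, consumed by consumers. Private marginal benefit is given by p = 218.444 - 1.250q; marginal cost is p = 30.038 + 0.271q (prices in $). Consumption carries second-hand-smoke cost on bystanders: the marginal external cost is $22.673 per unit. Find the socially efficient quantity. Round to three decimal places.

Social marginal benefit = demand − MEC = 195.771 - 1.250q.
Set SMB = MC: 195.771 - 1.250q = 30.038 + 0.271q → q* = 108.9632.

q* = 108.963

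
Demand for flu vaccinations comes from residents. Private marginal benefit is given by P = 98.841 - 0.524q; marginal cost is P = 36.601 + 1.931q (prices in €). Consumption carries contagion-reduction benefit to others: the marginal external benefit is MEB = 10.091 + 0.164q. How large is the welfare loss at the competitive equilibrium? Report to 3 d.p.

Market equilibrium (private): 36.601 + 1.931q = 98.841 - 0.524q → q_m = 25.3523.
Social marginal benefit = demand + MEB = 108.932 - 0.360q.
Set SMB = MC: 108.932 - 0.360q = 36.601 + 1.931q → q* = 31.5718.
Between q* and q_m the wedge SMB − MC runs linearly from 0 to MEB(q_m), so the loss is a triangle.
DWL = ½ × 6.2195 × 14.2488 = 44.3102.

DWL = €44.310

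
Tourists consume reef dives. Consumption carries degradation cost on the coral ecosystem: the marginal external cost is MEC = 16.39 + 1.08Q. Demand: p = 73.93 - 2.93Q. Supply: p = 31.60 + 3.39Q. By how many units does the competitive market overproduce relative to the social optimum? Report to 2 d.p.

3.19 units

Market equilibrium (private): 31.60 + 3.39Q = 73.93 - 2.93Q → Q_m = 6.6978.
Social marginal benefit = demand − MEC = 57.54 - 4.01Q.
Set SMB = MC: 57.54 - 4.01Q = 31.60 + 3.39Q → Q* = 3.5054.
Gap = |6.6978 − 3.5054| = 3.1924.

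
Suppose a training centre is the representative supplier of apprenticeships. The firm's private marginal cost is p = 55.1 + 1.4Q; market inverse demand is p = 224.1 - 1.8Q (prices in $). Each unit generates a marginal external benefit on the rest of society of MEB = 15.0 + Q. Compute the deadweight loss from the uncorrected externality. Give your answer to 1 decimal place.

DWL = $1045.1

Market equilibrium (private): 55.1 + 1.4Q = 224.1 - 1.8Q → Q_m = 52.8125.
Social marginal cost = private MC − MEB = 40.1 + 0.4Q.
Set SMC = demand: 40.1 + 0.4Q = 224.1 - 1.8Q → Q* = 83.6364.
The loss is the area between SMC and demand from Q* to Q_m; with linear curves that's a triangle of height MEB(Q_m).
DWL = ½ × 30.8239 × 67.8125 = 1045.1229.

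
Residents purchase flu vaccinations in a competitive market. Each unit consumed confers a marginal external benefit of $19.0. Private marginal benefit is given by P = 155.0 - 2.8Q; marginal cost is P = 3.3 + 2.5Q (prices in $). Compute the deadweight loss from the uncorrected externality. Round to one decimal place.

DWL = $34.1

Market equilibrium (private): 3.3 + 2.5Q = 155.0 - 2.8Q → Q_m = 28.6226.
Social marginal benefit = demand + MEB = 174.0 - 2.8Q.
Set SMB = MC: 174.0 - 2.8Q = 3.3 + 2.5Q → Q* = 32.2075.
The welfare-loss triangle has base |Q_m − Q*| and height MEB(Q_m) (the vertical gap between SMB and MC is zero at Q* and MEB at Q_m).
DWL = ½ × 3.5849 × 19.0000 = 34.0566.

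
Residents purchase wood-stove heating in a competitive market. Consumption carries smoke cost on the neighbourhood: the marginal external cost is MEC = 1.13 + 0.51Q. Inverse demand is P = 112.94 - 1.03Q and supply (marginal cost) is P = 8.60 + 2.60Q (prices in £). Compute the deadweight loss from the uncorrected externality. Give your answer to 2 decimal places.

DWL = £30.11

Market equilibrium (private): 8.60 + 2.60Q = 112.94 - 1.03Q → Q_m = 28.7438.
Social marginal benefit = demand − MEC = 111.81 - 1.54Q.
Set SMB = MC: 111.81 - 1.54Q = 8.60 + 2.60Q → Q* = 24.9300.
Height of the DWL triangle at Q_m is MC(Q_m) − SMB(Q_m) = MEC(Q_m) = 15.7893.
DWL = ½ × 3.8138 × 15.7893 = 30.1086.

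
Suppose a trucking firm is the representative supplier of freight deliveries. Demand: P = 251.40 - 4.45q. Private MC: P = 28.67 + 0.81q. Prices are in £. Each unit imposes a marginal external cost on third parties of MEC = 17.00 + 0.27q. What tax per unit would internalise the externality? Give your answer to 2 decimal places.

tax = £27.04 per unit

Social marginal cost = private MC + MEC = 45.67 + 1.08q.
Set SMC = demand: 45.67 + 1.08q = 251.40 - 4.45q → q* = 37.2025.
The Pigouvian tax equals MEC at q*: 17.00 + 0.27×37.2025 = 27.0447.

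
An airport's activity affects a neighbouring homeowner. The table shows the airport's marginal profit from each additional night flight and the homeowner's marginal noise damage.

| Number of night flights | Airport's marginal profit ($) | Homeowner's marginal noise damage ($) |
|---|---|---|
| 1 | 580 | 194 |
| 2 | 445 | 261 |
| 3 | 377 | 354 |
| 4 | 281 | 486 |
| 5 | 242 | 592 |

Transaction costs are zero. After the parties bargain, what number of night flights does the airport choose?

3

Bargaining reaches the level where marginal profit last exceeds marginal noise damage.
That holds through level 3 (377 ≥ 354) but not at 4 (281 < 486).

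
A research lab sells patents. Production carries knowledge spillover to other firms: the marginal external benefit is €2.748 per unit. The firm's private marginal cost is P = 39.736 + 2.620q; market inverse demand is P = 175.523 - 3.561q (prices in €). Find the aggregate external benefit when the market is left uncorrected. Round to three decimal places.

Market equilibrium (private): 39.736 + 2.620q = 175.523 - 3.561q → q_m = 21.9685.
Total external benefit = MEB × q_m = 2.748 × 21.9685 = 60.3694.

€60.369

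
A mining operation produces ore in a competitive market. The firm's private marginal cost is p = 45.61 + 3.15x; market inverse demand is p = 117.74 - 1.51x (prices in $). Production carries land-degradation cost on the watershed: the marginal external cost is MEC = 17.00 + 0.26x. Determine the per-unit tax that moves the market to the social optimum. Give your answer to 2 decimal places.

tax = $19.91 per unit

Social marginal cost = private MC + MEC = 62.61 + 3.41x.
Set SMC = demand: 62.61 + 3.41x = 117.74 - 1.51x → x* = 11.2053.
The Pigouvian tax equals MEC at x*: 17.00 + 0.26×11.2053 = 19.9134.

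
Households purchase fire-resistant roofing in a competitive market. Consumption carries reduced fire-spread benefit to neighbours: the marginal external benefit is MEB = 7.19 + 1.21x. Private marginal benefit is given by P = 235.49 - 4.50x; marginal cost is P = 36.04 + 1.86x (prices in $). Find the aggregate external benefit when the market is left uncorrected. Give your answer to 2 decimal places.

Market equilibrium (private): 36.04 + 1.86x = 235.49 - 4.50x → x_m = 31.3601.
Total external benefit = ∫₀^{x_m} (7.19 + 1.21x) dx = 7.19×31.3601 + ½×1.21×31.3601² = 820.4699.

$820.47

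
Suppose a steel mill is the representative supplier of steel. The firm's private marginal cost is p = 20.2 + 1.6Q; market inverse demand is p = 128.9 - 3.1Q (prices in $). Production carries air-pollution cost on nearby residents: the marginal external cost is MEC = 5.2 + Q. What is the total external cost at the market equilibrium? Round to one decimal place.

Market equilibrium (private): 20.2 + 1.6Q = 128.9 - 3.1Q → Q_m = 23.1277.
Total external cost = ∫₀^{Q_m} (5.2 + 1.0Q) dQ = 5.2×23.1277 + ½×1.0×23.1277² = 387.7093.

$387.7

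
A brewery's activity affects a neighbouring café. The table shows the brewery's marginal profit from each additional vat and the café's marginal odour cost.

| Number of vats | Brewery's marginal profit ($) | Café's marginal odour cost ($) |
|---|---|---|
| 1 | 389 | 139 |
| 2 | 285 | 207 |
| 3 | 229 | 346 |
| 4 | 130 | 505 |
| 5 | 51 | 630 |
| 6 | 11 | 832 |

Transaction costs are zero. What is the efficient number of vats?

2

Bargaining reaches the level where marginal profit last exceeds marginal odour cost.
That holds through level 2 (285 ≥ 207) but not at 3 (229 < 346).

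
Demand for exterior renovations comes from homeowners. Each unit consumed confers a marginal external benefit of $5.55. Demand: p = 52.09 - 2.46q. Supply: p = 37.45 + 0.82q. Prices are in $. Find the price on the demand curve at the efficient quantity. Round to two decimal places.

P = $36.95

Social marginal benefit = demand + MEB = 57.64 - 2.46q.
Set SMB = MC: 57.64 - 2.46q = 37.45 + 0.82q → q* = 6.1555.
Consumer price on the demand curve at q*: 52.09 − 2.46×6.1555 = 36.9475.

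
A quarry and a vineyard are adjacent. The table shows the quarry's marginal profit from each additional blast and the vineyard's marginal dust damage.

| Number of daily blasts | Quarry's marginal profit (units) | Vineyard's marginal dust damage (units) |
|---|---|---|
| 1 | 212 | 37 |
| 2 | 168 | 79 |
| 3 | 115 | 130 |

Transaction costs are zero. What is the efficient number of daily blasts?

Bargaining reaches the level where marginal profit last exceeds marginal dust damage.
That holds through level 2 (168 ≥ 79) but not at 3 (115 < 130).

2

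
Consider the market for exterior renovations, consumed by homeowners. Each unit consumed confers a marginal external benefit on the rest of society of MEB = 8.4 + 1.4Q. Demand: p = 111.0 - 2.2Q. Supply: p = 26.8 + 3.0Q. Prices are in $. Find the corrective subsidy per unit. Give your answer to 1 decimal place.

Social marginal benefit = demand + MEB = 119.4 - 0.8Q.
Set SMB = MC: 119.4 - 0.8Q = 26.8 + 3.0Q → Q* = 24.3684.
The Pigouvian subsidy equals MEB at Q*: 8.4 + 1.4×24.3684 = 42.5158.

subsidy = $42.5 per unit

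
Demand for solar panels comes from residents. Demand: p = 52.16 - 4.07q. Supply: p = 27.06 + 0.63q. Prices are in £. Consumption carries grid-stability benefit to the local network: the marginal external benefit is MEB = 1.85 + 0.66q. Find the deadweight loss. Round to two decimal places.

Market equilibrium (private): 27.06 + 0.63q = 52.16 - 4.07q → q_m = 5.3404.
Social marginal benefit = demand + MEB = 54.01 - 3.41q.
Set SMB = MC: 54.01 - 3.41q = 27.06 + 0.63q → q* = 6.6708.
Height of the DWL triangle at q_m is SMB(q_m) − MC(q_m) = MEB(q_m) = 5.3747.
DWL = ½ × 1.3304 × 5.3747 = 3.5753.

DWL = £3.58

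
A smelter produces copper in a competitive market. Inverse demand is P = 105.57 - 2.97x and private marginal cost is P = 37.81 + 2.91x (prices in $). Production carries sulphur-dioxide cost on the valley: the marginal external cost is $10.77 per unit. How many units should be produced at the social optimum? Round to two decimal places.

Social marginal cost = private MC + MEC = 48.58 + 2.91x.
Set SMC = demand: 48.58 + 2.91x = 105.57 - 2.97x → x* = 9.6922.

x* = 9.69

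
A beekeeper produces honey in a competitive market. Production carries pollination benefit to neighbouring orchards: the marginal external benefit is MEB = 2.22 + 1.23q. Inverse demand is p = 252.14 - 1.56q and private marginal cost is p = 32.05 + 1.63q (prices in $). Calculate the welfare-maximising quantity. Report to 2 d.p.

q* = 113.42

Social marginal cost = private MC − MEB = 29.83 + 0.40q.
Set SMC = demand: 29.83 + 0.40q = 252.14 - 1.56q → q* = 113.4235.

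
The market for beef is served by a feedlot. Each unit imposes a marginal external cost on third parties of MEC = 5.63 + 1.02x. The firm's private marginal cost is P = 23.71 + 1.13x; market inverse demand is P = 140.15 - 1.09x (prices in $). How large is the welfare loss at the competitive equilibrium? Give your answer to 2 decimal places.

Market equilibrium (private): 23.71 + 1.13x = 140.15 - 1.09x → x_m = 52.4505.
Social marginal cost = private MC + MEC = 29.34 + 2.15x.
Set SMC = demand: 29.34 + 2.15x = 140.15 - 1.09x → x* = 34.2006.
Between x* and x_m the wedge SMC − demand runs linearly from 0 to MEC(x_m), so the loss is a triangle.
DWL = ½ × 18.2499 × 59.1295 = 539.5537.

DWL = $539.55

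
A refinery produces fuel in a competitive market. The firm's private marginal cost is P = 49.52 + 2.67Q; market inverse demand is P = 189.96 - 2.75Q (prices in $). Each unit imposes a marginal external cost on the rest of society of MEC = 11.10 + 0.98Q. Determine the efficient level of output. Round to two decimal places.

Social marginal cost = private MC + MEC = 60.62 + 3.65Q.
Set SMC = demand: 60.62 + 3.65Q = 189.96 - 2.75Q → Q* = 20.2094.

Q* = 20.21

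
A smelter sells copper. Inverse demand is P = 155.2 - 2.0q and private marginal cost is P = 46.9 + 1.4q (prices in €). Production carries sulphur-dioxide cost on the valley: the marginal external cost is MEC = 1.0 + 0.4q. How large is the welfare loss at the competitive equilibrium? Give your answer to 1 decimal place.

DWL = €24.8

Market equilibrium (private): 46.9 + 1.4q = 155.2 - 2.0q → q_m = 31.8529.
Social marginal cost = private MC + MEC = 47.9 + 1.8q.
Set SMC = demand: 47.9 + 1.8q = 155.2 - 2.0q → q* = 28.2368.
Between q* and q_m the wedge SMC − demand runs linearly from 0 to MEC(q_m), so the loss is a triangle.
DWL = ½ × 3.6161 × 13.7412 = 24.8448.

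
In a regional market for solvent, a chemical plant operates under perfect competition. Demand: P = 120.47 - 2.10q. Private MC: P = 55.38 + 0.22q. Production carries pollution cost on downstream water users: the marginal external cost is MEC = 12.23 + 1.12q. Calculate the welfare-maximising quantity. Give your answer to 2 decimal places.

Social marginal cost = private MC + MEC = 67.61 + 1.34q.
Set SMC = demand: 67.61 + 1.34q = 120.47 - 2.10q → q* = 15.3663.

q* = 15.37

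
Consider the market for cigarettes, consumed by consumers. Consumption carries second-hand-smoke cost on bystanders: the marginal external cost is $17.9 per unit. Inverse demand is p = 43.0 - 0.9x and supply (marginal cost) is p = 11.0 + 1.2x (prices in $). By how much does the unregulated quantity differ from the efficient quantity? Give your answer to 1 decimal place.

8.5 units

Market equilibrium (private): 11.0 + 1.2x = 43.0 - 0.9x → x_m = 15.2381.
Social marginal benefit = demand − MEC = 25.1 - 0.9x.
Set SMB = MC: 25.1 - 0.9x = 11.0 + 1.2x → x* = 6.7143.
Gap = |15.2381 − 6.7143| = 8.5238.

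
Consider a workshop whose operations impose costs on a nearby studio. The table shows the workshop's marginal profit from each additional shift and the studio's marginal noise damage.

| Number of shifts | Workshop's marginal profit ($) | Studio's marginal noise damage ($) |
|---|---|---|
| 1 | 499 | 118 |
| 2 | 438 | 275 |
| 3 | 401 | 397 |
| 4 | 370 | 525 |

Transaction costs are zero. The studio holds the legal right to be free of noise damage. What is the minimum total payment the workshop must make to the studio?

$790

Efficient level: marginal profit ≥ marginal noise damage through level 3, so k* = 3.
With the studio holding the right, the workshop must at least compensate total damage at k*: 118 + 275 + 397 = 790.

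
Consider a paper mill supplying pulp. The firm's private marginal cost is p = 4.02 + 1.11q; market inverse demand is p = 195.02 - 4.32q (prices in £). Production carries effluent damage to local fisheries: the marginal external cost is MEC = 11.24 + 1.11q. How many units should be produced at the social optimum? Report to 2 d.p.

Social marginal cost = private MC + MEC = 15.26 + 2.22q.
Set SMC = demand: 15.26 + 2.22q = 195.02 - 4.32q → q* = 27.4862.

q* = 27.49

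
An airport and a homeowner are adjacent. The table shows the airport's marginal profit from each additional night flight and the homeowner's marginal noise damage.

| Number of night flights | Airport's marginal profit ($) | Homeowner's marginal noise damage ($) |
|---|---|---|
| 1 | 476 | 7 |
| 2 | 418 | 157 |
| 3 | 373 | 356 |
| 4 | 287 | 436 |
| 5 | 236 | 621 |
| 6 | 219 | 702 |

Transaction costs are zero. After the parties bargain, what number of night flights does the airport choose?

Bargaining reaches the level where marginal profit last exceeds marginal noise damage.
That holds through level 3 (373 ≥ 356) but not at 4 (287 < 436).

3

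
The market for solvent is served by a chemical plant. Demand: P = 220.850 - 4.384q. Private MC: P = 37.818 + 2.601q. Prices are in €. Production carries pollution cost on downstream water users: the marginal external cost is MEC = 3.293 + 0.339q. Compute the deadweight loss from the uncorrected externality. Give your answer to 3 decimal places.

DWL = €10.121

Market equilibrium (private): 37.818 + 2.601q = 220.850 - 4.384q → q_m = 26.2036.
Social marginal cost = private MC + MEC = 41.111 + 2.940q.
Set SMC = demand: 41.111 + 2.940q = 220.850 - 4.384q → q* = 24.5411.
The welfare-loss triangle has base |q_m − q*| and height MEC(q_m) (the vertical gap between SMC and demand is zero at q* and MEC at q_m).
DWL = ½ × 1.6625 × 12.1760 = 10.1213.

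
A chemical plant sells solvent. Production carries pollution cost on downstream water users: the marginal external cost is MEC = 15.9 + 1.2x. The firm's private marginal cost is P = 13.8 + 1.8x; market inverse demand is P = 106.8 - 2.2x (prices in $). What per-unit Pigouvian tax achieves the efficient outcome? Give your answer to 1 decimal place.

tax = $33.7 per unit

Social marginal cost = private MC + MEC = 29.7 + 3.0x.
Set SMC = demand: 29.7 + 3.0x = 106.8 - 2.2x → x* = 14.8269.
The Pigouvian tax equals MEC at x*: 15.9 + 1.2×14.8269 = 33.6923.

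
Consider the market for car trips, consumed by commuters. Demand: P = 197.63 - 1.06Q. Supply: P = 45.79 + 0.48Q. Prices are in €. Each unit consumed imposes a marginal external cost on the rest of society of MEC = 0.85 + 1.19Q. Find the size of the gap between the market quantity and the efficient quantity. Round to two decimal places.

43.29 units

Market equilibrium (private): 45.79 + 0.48Q = 197.63 - 1.06Q → Q_m = 98.5974.
Social marginal benefit = demand − MEC = 196.78 - 2.25Q.
Set SMB = MC: 196.78 - 2.25Q = 45.79 + 0.48Q → Q* = 55.3077.
Gap = |98.5974 − 55.3077| = 43.2897.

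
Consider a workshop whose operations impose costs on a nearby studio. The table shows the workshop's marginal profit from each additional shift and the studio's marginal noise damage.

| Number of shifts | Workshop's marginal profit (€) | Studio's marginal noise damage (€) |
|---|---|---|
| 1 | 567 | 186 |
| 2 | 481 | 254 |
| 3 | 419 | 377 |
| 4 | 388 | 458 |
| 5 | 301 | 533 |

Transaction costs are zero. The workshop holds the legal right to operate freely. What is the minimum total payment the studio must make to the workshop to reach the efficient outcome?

€689

Left alone the workshop would choose level 5 (marginal profit stays positive).
Efficient level: k* = 3 (marginal profit ≥ marginal noise damage through 3).
The studio must at least cover the workshop's forgone profit from cutting 5→3: 388 + 301 = 689.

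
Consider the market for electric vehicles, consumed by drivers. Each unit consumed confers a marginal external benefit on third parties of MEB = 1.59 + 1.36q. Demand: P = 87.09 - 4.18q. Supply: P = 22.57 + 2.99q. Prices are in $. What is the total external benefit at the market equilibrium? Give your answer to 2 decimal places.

Market equilibrium (private): 22.57 + 2.99q = 87.09 - 4.18q → q_m = 8.9986.
Total external benefit = ∫₀^{q_m} (1.59 + 1.36q) dq = 1.59×8.9986 + ½×1.36×8.9986² = 69.3706.

$69.37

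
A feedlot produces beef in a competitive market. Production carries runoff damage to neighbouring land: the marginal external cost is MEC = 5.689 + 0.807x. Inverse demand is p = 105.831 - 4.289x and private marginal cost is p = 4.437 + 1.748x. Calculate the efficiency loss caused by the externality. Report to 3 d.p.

DWL = 27.052

Market equilibrium (private): 4.437 + 1.748x = 105.831 - 4.289x → x_m = 16.7954.
Social marginal cost = private MC + MEC = 10.126 + 2.555x.
Set SMC = demand: 10.126 + 2.555x = 105.831 - 4.289x → x* = 13.9838.
The welfare-loss triangle has base |x_m − x*| and height MEC(x_m) (the vertical gap between SMC and demand is zero at x* and MEC at x_m).
DWL = ½ × 2.8116 × 19.2429 = 27.0517.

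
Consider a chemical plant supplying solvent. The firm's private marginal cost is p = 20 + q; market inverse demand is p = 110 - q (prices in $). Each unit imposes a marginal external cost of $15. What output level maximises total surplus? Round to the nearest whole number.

q* = 38

Social marginal cost = private MC + MEC = 35 + q.
Set SMC = demand: 35 + q = 110 - q → q* = 37.5000.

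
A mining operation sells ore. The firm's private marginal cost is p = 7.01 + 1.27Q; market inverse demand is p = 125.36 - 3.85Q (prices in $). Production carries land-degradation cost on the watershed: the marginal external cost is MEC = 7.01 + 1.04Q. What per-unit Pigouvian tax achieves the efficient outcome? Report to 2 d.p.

tax = $25.81 per unit

Social marginal cost = private MC + MEC = 14.02 + 2.31Q.
Set SMC = demand: 14.02 + 2.31Q = 125.36 - 3.85Q → Q* = 18.0747.
The Pigouvian tax equals MEC at Q*: 7.01 + 1.04×18.0747 = 25.8077.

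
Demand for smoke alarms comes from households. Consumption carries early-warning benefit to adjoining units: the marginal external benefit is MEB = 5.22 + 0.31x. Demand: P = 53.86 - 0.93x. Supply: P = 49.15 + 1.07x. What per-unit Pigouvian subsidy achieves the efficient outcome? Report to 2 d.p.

Social marginal benefit = demand + MEB = 59.08 - 0.62x.
Set SMB = MC: 59.08 - 0.62x = 49.15 + 1.07x → x* = 5.8757.
The Pigouvian subsidy equals MEB at x*: 5.22 + 0.31×5.8757 = 7.0415.

subsidy = 7.04 per unit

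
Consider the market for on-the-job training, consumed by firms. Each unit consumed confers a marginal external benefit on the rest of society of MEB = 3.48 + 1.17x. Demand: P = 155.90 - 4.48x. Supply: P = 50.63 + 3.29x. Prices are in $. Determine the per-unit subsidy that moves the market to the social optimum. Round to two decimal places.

Social marginal benefit = demand + MEB = 159.38 - 3.31x.
Set SMB = MC: 159.38 - 3.31x = 50.63 + 3.29x → x* = 16.4773.
The Pigouvian subsidy equals MEB at x*: 3.48 + 1.17×16.4773 = 22.7584.

subsidy = $22.76 per unit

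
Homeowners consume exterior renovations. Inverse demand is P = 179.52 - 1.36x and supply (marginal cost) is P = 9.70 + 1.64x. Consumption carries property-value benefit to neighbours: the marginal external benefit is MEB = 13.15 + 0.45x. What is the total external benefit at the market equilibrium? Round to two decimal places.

1465.35

Market equilibrium (private): 9.70 + 1.64x = 179.52 - 1.36x → x_m = 56.6067.
Total external benefit = ∫₀^{x_m} (13.15 + 0.45x) dx = 13.15×56.6067 + ½×0.45×56.6067² = 1465.3498.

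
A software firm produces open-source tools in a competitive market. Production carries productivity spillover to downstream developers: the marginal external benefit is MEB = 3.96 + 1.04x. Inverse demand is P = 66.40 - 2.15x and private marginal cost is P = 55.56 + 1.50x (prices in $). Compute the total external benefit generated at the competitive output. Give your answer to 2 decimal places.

Market equilibrium (private): 55.56 + 1.50x = 66.40 - 2.15x → x_m = 2.9699.
Total external benefit = ∫₀^{x_m} (3.96 + 1.04x) dx = 3.96×2.9699 + ½×1.04×2.9699² = 16.3474.

$16.35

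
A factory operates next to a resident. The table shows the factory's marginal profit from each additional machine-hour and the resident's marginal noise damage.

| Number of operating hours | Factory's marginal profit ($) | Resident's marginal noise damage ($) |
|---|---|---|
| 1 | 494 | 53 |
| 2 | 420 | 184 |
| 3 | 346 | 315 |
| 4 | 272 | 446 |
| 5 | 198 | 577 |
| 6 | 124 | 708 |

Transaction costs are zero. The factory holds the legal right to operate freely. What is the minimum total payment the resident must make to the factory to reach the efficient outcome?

Left alone the factory would choose level 6 (marginal profit stays positive).
Efficient level: k* = 3 (marginal profit ≥ marginal noise damage through 3).
The resident must at least cover the factory's forgone profit from cutting 6→3: 272 + 198 + 124 = 594.

$594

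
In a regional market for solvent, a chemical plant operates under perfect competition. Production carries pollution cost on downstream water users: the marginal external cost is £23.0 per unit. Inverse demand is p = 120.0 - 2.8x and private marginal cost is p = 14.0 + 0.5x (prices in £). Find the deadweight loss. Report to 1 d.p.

DWL = £80.2

Market equilibrium (private): 14.0 + 0.5x = 120.0 - 2.8x → x_m = 32.1212.
Social marginal cost = private MC + MEC = 37.0 + 0.5x.
Set SMC = demand: 37.0 + 0.5x = 120.0 - 2.8x → x* = 25.1515.
Height of the DWL triangle at x_m is SMC(x_m) − demand(x_m) = MEC(x_m) = 23.0000.
DWL = ½ × 6.9697 × 23.0000 = 80.1516.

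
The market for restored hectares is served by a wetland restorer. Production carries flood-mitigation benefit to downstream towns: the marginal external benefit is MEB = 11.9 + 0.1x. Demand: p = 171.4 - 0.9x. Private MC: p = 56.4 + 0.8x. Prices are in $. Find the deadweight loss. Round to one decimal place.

Market equilibrium (private): 56.4 + 0.8x = 171.4 - 0.9x → x_m = 67.6471.
Social marginal cost = private MC − MEB = 44.5 + 0.7x.
Set SMC = demand: 44.5 + 0.7x = 171.4 - 0.9x → x* = 79.3125.
Between x* and x_m the wedge demand − SMC runs linearly from 0 to MEB(x_m), so the loss is a triangle.
DWL = ½ × 11.6654 × 18.6647 = 108.8656.

DWL = $108.9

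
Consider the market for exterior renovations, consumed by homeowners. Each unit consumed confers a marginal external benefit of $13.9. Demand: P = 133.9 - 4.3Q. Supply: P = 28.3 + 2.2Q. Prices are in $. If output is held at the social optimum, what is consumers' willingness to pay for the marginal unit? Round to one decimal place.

P = $54.8

Social marginal benefit = demand + MEB = 147.8 - 4.3Q.
Set SMB = MC: 147.8 - 4.3Q = 28.3 + 2.2Q → Q* = 18.3846.
Consumer price on the demand curve at Q*: 133.9 − 4.3×18.3846 = 54.8462.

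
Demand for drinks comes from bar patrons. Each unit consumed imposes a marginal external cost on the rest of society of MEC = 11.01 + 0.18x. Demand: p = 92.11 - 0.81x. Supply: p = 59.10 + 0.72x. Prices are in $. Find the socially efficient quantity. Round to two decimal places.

Social marginal benefit = demand − MEC = 81.10 - 0.99x.
Set SMB = MC: 81.10 - 0.99x = 59.10 + 0.72x → x* = 12.8655.

x* = 12.87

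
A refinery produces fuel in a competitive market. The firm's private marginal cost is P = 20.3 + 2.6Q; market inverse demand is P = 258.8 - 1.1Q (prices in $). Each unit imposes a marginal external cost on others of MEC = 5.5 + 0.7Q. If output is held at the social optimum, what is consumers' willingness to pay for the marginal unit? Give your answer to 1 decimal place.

P = $200.6

Social marginal cost = private MC + MEC = 25.8 + 3.3Q.
Set SMC = demand: 25.8 + 3.3Q = 258.8 - 1.1Q → Q* = 52.9545.
Consumer price on the demand curve at Q*: 258.8 − 1.1×52.9545 = 200.5501.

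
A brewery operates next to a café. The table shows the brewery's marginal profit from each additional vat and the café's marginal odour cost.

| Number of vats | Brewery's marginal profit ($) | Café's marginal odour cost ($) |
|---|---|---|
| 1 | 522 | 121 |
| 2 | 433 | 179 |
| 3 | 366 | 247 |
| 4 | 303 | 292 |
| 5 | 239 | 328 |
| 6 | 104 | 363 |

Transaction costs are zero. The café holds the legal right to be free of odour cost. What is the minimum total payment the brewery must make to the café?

Efficient level: marginal profit ≥ marginal odour cost through level 4, so k* = 4.
With the café holding the right, the brewery must at least compensate total damage at k*: 121 + 179 + 247 + 292 = 839.

$839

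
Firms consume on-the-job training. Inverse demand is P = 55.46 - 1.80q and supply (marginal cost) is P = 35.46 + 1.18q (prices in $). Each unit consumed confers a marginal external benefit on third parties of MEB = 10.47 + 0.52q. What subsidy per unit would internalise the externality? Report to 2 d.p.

Social marginal benefit = demand + MEB = 65.93 - 1.28q.
Set SMB = MC: 65.93 - 1.28q = 35.46 + 1.18q → q* = 12.3862.
The Pigouvian subsidy equals MEB at q*: 10.47 + 0.52×12.3862 = 16.9108.

subsidy = $16.91 per unit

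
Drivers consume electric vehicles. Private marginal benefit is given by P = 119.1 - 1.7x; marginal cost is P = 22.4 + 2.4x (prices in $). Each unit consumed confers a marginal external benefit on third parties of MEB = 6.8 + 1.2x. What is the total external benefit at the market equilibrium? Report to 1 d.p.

$494.1

Market equilibrium (private): 22.4 + 2.4x = 119.1 - 1.7x → x_m = 23.5854.
Total external benefit = ∫₀^{x_m} (6.8 + 1.2x) dx = 6.8×23.5854 + ½×1.2×23.5854² = 494.1434.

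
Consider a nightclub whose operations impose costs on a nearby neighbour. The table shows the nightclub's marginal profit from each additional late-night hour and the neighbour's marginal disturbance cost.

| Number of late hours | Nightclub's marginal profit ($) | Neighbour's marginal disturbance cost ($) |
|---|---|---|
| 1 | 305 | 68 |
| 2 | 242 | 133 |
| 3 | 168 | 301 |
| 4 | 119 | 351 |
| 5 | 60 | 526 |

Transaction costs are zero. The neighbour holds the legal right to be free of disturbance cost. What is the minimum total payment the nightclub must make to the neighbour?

Efficient level: marginal profit ≥ marginal disturbance cost through level 2, so k* = 2.
With the neighbour holding the right, the nightclub must at least compensate total damage at k*: 68 + 133 = 201.

$201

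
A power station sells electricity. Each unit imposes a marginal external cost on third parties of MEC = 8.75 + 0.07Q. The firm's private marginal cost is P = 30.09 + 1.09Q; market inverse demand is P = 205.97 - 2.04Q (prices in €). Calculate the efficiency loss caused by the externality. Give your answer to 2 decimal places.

Market equilibrium (private): 30.09 + 1.09Q = 205.97 - 2.04Q → Q_m = 56.1917.
Social marginal cost = private MC + MEC = 38.84 + 1.16Q.
Set SMC = demand: 38.84 + 1.16Q = 205.97 - 2.04Q → Q* = 52.2281.
The loss is the area between SMC and demand from Q* to Q_m; with linear curves that's a triangle of height MEC(Q_m).
DWL = ½ × 3.9636 × 12.6834 = 25.1360.

DWL = €25.14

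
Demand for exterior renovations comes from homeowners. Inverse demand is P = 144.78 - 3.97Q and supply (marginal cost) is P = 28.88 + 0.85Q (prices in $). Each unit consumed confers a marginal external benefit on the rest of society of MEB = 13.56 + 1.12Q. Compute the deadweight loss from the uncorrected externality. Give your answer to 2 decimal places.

DWL = $221.56

Market equilibrium (private): 28.88 + 0.85Q = 144.78 - 3.97Q → Q_m = 24.0456.
Social marginal benefit = demand + MEB = 158.34 - 2.85Q.
Set SMB = MC: 158.34 - 2.85Q = 28.88 + 0.85Q → Q* = 34.9892.
Height of the DWL triangle at Q_m is SMB(Q_m) − MC(Q_m) = MEB(Q_m) = 40.4911.
DWL = ½ × 10.9436 × 40.4911 = 221.5592.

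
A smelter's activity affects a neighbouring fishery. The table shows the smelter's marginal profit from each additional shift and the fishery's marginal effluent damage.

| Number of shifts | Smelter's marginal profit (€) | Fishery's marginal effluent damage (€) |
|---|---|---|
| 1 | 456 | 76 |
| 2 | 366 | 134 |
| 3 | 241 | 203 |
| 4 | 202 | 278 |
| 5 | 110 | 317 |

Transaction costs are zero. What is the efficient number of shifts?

Bargaining reaches the level where marginal profit last exceeds marginal effluent damage.
That holds through level 3 (241 ≥ 203) but not at 4 (202 < 278).

3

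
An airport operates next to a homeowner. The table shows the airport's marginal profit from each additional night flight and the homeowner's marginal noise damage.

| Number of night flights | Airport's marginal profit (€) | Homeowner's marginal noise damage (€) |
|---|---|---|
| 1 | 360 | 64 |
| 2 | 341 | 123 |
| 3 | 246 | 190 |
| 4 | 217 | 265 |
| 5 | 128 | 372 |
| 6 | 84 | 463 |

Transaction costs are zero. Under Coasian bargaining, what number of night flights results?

3

Bargaining reaches the level where marginal profit last exceeds marginal noise damage.
That holds through level 3 (246 ≥ 190) but not at 4 (217 < 265).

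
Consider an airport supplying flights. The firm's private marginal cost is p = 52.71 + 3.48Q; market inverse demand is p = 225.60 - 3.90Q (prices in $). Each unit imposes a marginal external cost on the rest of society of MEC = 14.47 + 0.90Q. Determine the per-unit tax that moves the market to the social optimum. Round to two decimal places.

tax = $31.69 per unit

Social marginal cost = private MC + MEC = 67.18 + 4.38Q.
Set SMC = demand: 67.18 + 4.38Q = 225.60 - 3.90Q → Q* = 19.1329.
The Pigouvian tax equals MEC at Q*: 14.47 + 0.90×19.1329 = 31.6896.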